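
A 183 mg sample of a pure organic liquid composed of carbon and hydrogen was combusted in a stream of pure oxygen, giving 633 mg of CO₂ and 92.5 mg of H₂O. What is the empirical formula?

mol C = 0.633 g CO₂ ÷ 44.009 g/mol = 0.01438 mol
mol H = 2 × 0.0925 g H₂O ÷ 18.015 g/mol = 0.01027 mol
Divide by the smallest (0.01027 mol): C 1.401, H 1.000
Multiplying each by 5 gives whole numbers: C 7.00, H 5.00

C7H5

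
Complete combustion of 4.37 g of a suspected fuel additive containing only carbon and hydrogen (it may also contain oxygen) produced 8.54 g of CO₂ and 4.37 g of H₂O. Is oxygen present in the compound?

mol C = 8.54 g CO₂ ÷ 44.009 g/mol = 0.1941 mol
mol H = 2 × 4.37 g H₂O ÷ 18.015 g/mol = 0.4852 mol
C and H account for only 2.820 g of the 4.37 g sample; the remaining 1.550 g must be oxygen.

yes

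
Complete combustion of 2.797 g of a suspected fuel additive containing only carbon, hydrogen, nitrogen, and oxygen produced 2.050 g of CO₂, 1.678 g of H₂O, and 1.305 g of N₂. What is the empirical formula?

mol C = 2.050 g CO₂ ÷ 44.009 g/mol = 0.046581 mol
mol H = 2 × 1.678 g H₂O ÷ 18.015 g/mol = 0.18629 mol
mol N = 2 × 1.305 g N₂ ÷ 28.014 g/mol = 0.093168 mol
mass O = 2.797 − (0.55949 + 0.18778 + 1.3050) = 0.74473 g → mol O = 0.74473 ÷ 15.999 = 0.046549 mol
Divide by the smallest (0.046549 mol): C 1.001, H 4.002, N 2.002, O 1.000

CH4N2O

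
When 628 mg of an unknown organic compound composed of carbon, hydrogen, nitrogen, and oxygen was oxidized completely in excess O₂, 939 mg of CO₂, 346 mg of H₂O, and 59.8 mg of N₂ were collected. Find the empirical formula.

C5H9NO4

mol C = 0.939 g CO₂ ÷ 44.009 g/mol = 0.02134 mol
mol H = 2 × 0.346 g H₂O ÷ 18.015 g/mol = 0.03841 mol
mol N = 2 × 0.0598 g N₂ ÷ 28.014 g/mol = 0.004269 mol
mass O = 0.628 − (0.2563 + 0.03872 + 0.05980) = 0.2732 g → mol O = 0.2732 ÷ 15.999 = 0.01708 mol
Divide by the smallest (0.004269 mol): C 4.998, H 8.997, N 1.000, O 4.000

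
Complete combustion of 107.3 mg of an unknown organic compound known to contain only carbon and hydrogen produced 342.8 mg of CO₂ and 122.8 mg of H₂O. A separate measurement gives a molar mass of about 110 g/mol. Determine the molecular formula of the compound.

mol C = 0.3428 g CO₂ ÷ 44.009 g/mol = 0.0077893 mol
mol H = 2 × 0.1228 g H₂O ÷ 18.015 g/mol = 0.013633 mol
Divide by the smallest (0.0077893 mol): C 1.000, H 1.750
Multiplying each by 4 gives whole numbers: C 4.00, H 7.00
Empirical formula: C4H7
Empirical-formula mass = 55.10 g/mol; 110 ÷ 55.10 ≈ 2, so the molecular formula is C8H14.

C8H14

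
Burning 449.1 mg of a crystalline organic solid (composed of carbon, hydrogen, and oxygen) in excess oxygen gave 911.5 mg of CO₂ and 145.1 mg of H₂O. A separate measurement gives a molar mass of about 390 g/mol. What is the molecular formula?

C18H14O10

mol C = 0.9115 g CO₂ ÷ 44.009 g/mol = 0.020712 mol
mol H = 2 × 0.1451 g H₂O ÷ 18.015 g/mol = 0.016109 mol
mass O = 0.4491 − (0.24877 + 0.016238) = 0.18409 g → mol O = 0.18409 ÷ 15.999 = 0.011507 mol
Divide by the smallest (0.011507 mol): C 1.800, H 1.400, O 1.000
Multiplying each by 5 gives whole numbers: C 9.00, H 7.00, O 5.00
Empirical formula: C9H7O5
Empirical-formula mass = 195.15 g/mol; 390 ÷ 195.15 ≈ 2, so the molecular formula is C18H14O10.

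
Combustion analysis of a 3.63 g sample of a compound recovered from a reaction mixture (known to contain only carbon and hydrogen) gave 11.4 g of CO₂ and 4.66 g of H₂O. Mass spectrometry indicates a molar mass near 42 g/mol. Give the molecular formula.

mol C = 11.4 g CO₂ ÷ 44.009 g/mol = 0.2590 mol
mol H = 2 × 4.66 g H₂O ÷ 18.015 g/mol = 0.5173 mol
Divide by the smallest (0.2590 mol): C 1.000, H 1.997
Empirical formula: CH2
Empirical-formula mass = 14.03 g/mol; 42 ÷ 14.03 ≈ 3, so the molecular formula is C3H6.

C3H6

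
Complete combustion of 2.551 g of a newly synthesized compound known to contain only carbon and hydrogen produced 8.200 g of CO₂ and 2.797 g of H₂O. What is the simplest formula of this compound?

mol C = 8.200 g CO₂ ÷ 44.009 g/mol = 0.18633 mol
mol H = 2 × 2.797 g H₂O ÷ 18.015 g/mol = 0.31052 mol
Divide by the smallest (0.18633 mol): C 1.000, H 1.667
Multiplying each by 3 gives whole numbers: C 3.00, H 5.00

C3H5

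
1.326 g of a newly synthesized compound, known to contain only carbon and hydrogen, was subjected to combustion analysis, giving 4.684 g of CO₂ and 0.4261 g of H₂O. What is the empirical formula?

C9H4

mol C = 4.684 g CO₂ ÷ 44.009 g/mol = 0.10643 mol
mol H = 2 × 0.4261 g H₂O ÷ 18.015 g/mol = 0.047305 mol
Divide by the smallest (0.047305 mol): C 2.250, H 1.000
Multiplying each by 4 gives whole numbers: C 9.00, H 4.00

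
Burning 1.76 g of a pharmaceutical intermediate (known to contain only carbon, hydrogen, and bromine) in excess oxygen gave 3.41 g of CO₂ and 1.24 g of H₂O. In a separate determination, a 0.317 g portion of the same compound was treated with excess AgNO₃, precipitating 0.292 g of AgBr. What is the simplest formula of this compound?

C9H16Br

mol C = 3.41 g CO₂ ÷ 44.009 g/mol = 0.07748 mol
mol H = 2 × 1.24 g H₂O ÷ 18.015 g/mol = 0.1377 mol
From the AgBr data: mol Br per gram of compound = (0.292 ÷ 187.772) ÷ 0.317 = 0.004906 mol/g, so in the 1.76 g combustion sample mol Br = 0.008634 mol
Divide by the smallest (0.008634 mol): C 8.974, H 15.945, Br 1.000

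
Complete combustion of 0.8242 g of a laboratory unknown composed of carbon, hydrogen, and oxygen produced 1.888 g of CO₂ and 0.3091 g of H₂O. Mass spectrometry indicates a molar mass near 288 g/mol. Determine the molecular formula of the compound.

mol C = 1.888 g CO₂ ÷ 44.009 g/mol = 0.042900 mol
mol H = 2 × 0.3091 g H₂O ÷ 18.015 g/mol = 0.034316 mol
mass O = 0.8242 − (0.51528 + 0.034590) = 0.27433 g → mol O = 0.27433 ÷ 15.999 = 0.017147 mol
Divide by the smallest (0.017147 mol): C 2.502, H 2.001, O 1.000
Multiplying each by 2 gives whole numbers: C 5.00, H 4.00, O 2.00
Empirical formula: C5H4O2
Empirical-formula mass = 96.08 g/mol; 288 ÷ 96.08 ≈ 3, so the molecular formula is C15H12O6.

C15H12O6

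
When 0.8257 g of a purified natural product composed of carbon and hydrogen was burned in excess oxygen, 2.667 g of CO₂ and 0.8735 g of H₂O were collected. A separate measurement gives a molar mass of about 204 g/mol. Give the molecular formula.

mol C = 2.667 g CO₂ ÷ 44.009 g/mol = 0.060601 mol
mol H = 2 × 0.8735 g H₂O ÷ 18.015 g/mol = 0.096975 mol
Divide by the smallest (0.060601 mol): C 1.000, H 1.600
Multiplying each by 5 gives whole numbers: C 5.00, H 8.00
Empirical formula: C5H8
Empirical-formula mass = 68.12 g/mol; 204 ÷ 68.12 ≈ 3, so the molecular formula is C15H24.

C15H24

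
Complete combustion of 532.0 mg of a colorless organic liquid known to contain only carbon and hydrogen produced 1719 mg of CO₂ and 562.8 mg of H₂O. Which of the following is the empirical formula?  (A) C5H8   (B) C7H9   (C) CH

(A) C5H8

mol C = 1.719 g CO₂ ÷ 44.009 g/mol = 0.039060 mol
mol H = 2 × 0.5628 g H₂O ÷ 18.015 g/mol = 0.062481 mol
Divide by the smallest (0.039060 mol): C 1.000, H 1.600
Multiplying each by 5 gives whole numbers: C 5.00, H 8.00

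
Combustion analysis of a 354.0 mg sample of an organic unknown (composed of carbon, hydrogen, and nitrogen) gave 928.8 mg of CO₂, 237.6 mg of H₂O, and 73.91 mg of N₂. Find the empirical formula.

C4H5N

mol C = 0.9288 g CO₂ ÷ 44.009 g/mol = 0.021105 mol
mol H = 2 × 0.2376 g H₂O ÷ 18.015 g/mol = 0.026378 mol
mol N = 2 × 0.07391 g N₂ ÷ 28.014 g/mol = 0.0052766 mol
Divide by the smallest (0.0052766 mol): C 4.000, H 4.999, N 1.000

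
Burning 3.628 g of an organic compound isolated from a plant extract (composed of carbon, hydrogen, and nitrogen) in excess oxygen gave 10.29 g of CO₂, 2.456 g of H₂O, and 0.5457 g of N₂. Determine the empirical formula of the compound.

C6H7N

mol C = 10.29 g CO₂ ÷ 44.009 g/mol = 0.23382 mol
mol H = 2 × 2.456 g H₂O ÷ 18.015 g/mol = 0.27266 mol
mol N = 2 × 0.5457 g N₂ ÷ 28.014 g/mol = 0.038959 mol
Divide by the smallest (0.038959 mol): C 6.002, H 6.999, N 1.000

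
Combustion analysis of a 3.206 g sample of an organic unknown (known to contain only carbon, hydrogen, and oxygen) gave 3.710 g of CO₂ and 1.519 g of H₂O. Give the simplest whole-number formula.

C2H4O3

mol C = 3.710 g CO₂ ÷ 44.009 g/mol = 0.084301 mol
mol H = 2 × 1.519 g H₂O ÷ 18.015 g/mol = 0.16864 mol
mass O = 3.206 − (1.0125 + 0.16999) = 2.0235 g → mol O = 2.0235 ÷ 15.999 = 0.12648 mol
Divide by the smallest (0.084301 mol): C 1.000, H 2.000, O 1.500
Multiplying each by 2 gives whole numbers: C 2.00, H 4.00, O 3.00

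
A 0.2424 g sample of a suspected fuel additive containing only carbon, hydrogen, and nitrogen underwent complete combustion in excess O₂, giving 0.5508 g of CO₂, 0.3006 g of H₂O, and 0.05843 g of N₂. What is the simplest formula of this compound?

mol C = 0.5508 g CO₂ ÷ 44.009 g/mol = 0.012516 mol
mol H = 2 × 0.3006 g H₂O ÷ 18.015 g/mol = 0.033372 mol
mol N = 2 × 0.05843 g N₂ ÷ 28.014 g/mol = 0.0041715 mol
Divide by the smallest (0.0041715 mol): C 3.000, H 8.000, N 1.000

C3H8N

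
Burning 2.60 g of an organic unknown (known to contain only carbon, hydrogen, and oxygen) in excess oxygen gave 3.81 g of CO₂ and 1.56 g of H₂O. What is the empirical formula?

mol C = 3.81 g CO₂ ÷ 44.009 g/mol = 0.08657 mol
mol H = 2 × 1.56 g H₂O ÷ 18.015 g/mol = 0.1732 mol
mass O = 2.60 − (1.040 + 0.1746) = 1.386 g → mol O = 1.386 ÷ 15.999 = 0.08661 mol
Divide by the smallest (0.08657 mol): C 1.000, H 2.000, O 1.000

CH2O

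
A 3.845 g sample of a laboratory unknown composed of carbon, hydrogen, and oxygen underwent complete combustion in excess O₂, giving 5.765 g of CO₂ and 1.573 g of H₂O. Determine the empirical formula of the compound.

mol C = 5.765 g CO₂ ÷ 44.009 g/mol = 0.13100 mol
mol H = 2 × 1.573 g H₂O ÷ 18.015 g/mol = 0.17463 mol
mass O = 3.845 − (1.5734 + 0.17603) = 2.0956 g → mol O = 2.0956 ÷ 15.999 = 0.13098 mol
Divide by the smallest (0.13098 mol): C 1.000, H 1.333, O 1.000
Multiplying each by 3 gives whole numbers: C 3.00, H 4.00, O 3.00

C3H4O3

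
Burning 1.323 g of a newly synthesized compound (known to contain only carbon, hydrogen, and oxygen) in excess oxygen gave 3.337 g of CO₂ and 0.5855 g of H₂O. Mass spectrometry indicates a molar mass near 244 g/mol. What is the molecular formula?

C14H12O4

mol C = 3.337 g CO₂ ÷ 44.009 g/mol = 0.075825 mol
mol H = 2 × 0.5855 g H₂O ÷ 18.015 g/mol = 0.065001 mol
mass O = 1.323 − (0.91074 + 0.065521) = 0.34674 g → mol O = 0.34674 ÷ 15.999 = 0.021673 mol
Divide by the smallest (0.021673 mol): C 3.499, H 2.999, O 1.000
Multiplying each by 2 gives whole numbers: C 7.00, H 6.00, O 2.00
Empirical formula: C7H6O2
Empirical-formula mass = 122.12 g/mol; 244 ÷ 122.12 ≈ 2, so the molecular formula is C14H12O4.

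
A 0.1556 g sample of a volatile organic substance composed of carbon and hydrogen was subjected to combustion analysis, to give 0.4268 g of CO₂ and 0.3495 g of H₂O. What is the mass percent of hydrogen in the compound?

mol C = 0.4268 g CO₂ ÷ 44.009 g/mol = 0.0096980 mol
mol H = 2 × 0.3495 g H₂O ÷ 18.015 g/mol = 0.038801 mol
mass % H = 0.039111 g ÷ 0.1556 g × 100%

25.14%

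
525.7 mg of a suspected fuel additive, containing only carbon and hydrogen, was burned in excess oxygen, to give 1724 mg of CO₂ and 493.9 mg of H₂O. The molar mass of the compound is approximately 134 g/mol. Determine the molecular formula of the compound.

mol C = 1.724 g CO₂ ÷ 44.009 g/mol = 0.039174 mol
mol H = 2 × 0.4939 g H₂O ÷ 18.015 g/mol = 0.054832 mol
Divide by the smallest (0.039174 mol): C 1.000, H 1.400
Multiplying each by 5 gives whole numbers: C 5.00, H 7.00
Empirical formula: C5H7
Empirical-formula mass = 67.11 g/mol; 134 ÷ 67.11 ≈ 2, so the molecular formula is C10H14.

C10H14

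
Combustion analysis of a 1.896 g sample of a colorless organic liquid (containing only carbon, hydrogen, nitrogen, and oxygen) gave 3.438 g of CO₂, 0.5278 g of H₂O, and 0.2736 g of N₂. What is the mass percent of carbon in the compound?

49.49%

mol C = 3.438 g CO₂ ÷ 44.009 g/mol = 0.078120 mol
mol H = 2 × 0.5278 g H₂O ÷ 18.015 g/mol = 0.058596 mol
mol N = 2 × 0.2736 g N₂ ÷ 28.014 g/mol = 0.019533 mol
mass O = 1.896 − (0.93830 + 0.059064 + 0.27360) = 0.62503 g → mol O = 0.62503 ÷ 15.999 = 0.039067 mol
mass % C = 0.93830 g ÷ 1.896 g × 100%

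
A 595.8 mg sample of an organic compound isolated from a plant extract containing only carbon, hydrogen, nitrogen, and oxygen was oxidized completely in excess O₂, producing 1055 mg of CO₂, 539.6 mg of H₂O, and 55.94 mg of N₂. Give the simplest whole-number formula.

mol C = 1.055 g CO₂ ÷ 44.009 g/mol = 0.023972 mol
mol H = 2 × 0.5396 g H₂O ÷ 18.015 g/mol = 0.059906 mol
mol N = 2 × 0.05594 g N₂ ÷ 28.014 g/mol = 0.0039937 mol
mass O = 0.5958 − (0.28793 + 0.060385 + 0.055940) = 0.19154 g → mol O = 0.19154 ÷ 15.999 = 0.011972 mol
Divide by the smallest (0.0039937 mol): C 6.003, H 15.000, N 1.000, O 2.998

C6H15NO3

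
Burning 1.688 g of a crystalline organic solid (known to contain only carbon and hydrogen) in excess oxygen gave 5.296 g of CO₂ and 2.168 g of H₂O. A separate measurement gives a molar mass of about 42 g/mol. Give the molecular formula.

C3H6

mol C = 5.296 g CO₂ ÷ 44.009 g/mol = 0.12034 mol
mol H = 2 × 2.168 g H₂O ÷ 18.015 g/mol = 0.24069 mol
Divide by the smallest (0.12034 mol): C 1.000, H 2.000
Empirical formula: CH2
Empirical-formula mass = 14.03 g/mol; 42 ÷ 14.03 ≈ 3, so the molecular formula is C3H6.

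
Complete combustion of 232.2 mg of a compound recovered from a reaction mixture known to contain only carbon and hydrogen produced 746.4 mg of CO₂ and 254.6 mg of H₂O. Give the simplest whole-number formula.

C3H5

mol C = 0.7464 g CO₂ ÷ 44.009 g/mol = 0.016960 mol
mol H = 2 × 0.2546 g H₂O ÷ 18.015 g/mol = 0.028265 mol
Divide by the smallest (0.016960 mol): C 1.000, H 1.667
Multiplying each by 3 gives whole numbers: C 3.00, H 5.00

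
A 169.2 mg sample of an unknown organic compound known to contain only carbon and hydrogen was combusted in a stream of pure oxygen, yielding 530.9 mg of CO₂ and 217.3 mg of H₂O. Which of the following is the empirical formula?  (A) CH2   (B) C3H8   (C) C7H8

(A) CH2

mol C = 0.5309 g CO₂ ÷ 44.009 g/mol = 0.012063 mol
mol H = 2 × 0.2173 g H₂O ÷ 18.015 g/mol = 0.024124 mol
Divide by the smallest (0.012063 mol): C 1.000, H 2.000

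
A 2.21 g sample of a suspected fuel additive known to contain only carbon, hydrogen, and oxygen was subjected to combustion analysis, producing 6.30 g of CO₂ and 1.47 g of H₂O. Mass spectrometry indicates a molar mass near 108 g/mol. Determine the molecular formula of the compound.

C7H8O

mol C = 6.30 g CO₂ ÷ 44.009 g/mol = 0.1432 mol
mol H = 2 × 1.47 g H₂O ÷ 18.015 g/mol = 0.1632 mol
mass O = 2.21 − (1.719 + 0.1645) = 0.3261 g → mol O = 0.3261 ÷ 15.999 = 0.02038 mol
Divide by the smallest (0.02038 mol): C 7.023, H 8.007, O 1.000
Empirical formula: C7H8O
Empirical-formula mass = 108.14 g/mol; 108 ÷ 108.14 ≈ 1, so the molecular formula is C7H8O.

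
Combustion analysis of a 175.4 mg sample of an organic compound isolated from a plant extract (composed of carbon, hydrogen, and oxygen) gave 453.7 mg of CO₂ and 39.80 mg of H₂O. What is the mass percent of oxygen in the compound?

mol C = 0.4537 g CO₂ ÷ 44.009 g/mol = 0.010309 mol
mol H = 2 × 0.03980 g H₂O ÷ 18.015 g/mol = 0.0044185 mol
mass O = 0.1754 − (0.12382 + 0.0044539) = 0.047122 g → mol O = 0.047122 ÷ 15.999 = 0.0029453 mol
mass % O = 0.047122 g ÷ 0.1754 g × 100%

26.87%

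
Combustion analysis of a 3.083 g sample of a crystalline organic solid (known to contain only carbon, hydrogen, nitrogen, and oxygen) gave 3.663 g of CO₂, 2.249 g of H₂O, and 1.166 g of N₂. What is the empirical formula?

mol C = 3.663 g CO₂ ÷ 44.009 g/mol = 0.083233 mol
mol H = 2 × 2.249 g H₂O ÷ 18.015 g/mol = 0.24968 mol
mol N = 2 × 1.166 g N₂ ÷ 28.014 g/mol = 0.083244 mol
mass O = 3.083 − (0.99971 + 0.25168 + 1.1660) = 0.66561 g → mol O = 0.66561 ÷ 15.999 = 0.041603 mol
Divide by the smallest (0.041603 mol): C 2.001, H 6.001, N 2.001, O 1.000

C2H6N2O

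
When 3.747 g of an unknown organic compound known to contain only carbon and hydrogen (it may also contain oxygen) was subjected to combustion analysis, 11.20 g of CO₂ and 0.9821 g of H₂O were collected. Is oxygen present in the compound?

mol C = 11.20 g CO₂ ÷ 44.009 g/mol = 0.25449 mol
mol H = 2 × 0.9821 g H₂O ÷ 18.015 g/mol = 0.10903 mol
C and H account for only 3.1666 g of the 3.747 g sample; the remaining 0.58038 g must be oxygen.

yes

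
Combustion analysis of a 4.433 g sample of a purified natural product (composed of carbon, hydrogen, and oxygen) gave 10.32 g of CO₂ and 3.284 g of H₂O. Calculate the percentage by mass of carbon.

63.54%

mol C = 10.32 g CO₂ ÷ 44.009 g/mol = 0.23450 mol
mol H = 2 × 3.284 g H₂O ÷ 18.015 g/mol = 0.36459 mol
mass O = 4.433 − (2.8165 + 0.36750) = 1.2489 g → mol O = 1.2489 ÷ 15.999 = 0.078064 mol
mass % C = 2.8165 g ÷ 4.433 g × 100%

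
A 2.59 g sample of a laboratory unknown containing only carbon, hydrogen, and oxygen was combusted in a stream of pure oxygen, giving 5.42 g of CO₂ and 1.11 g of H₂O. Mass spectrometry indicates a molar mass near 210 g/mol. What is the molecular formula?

C10H10O5

mol C = 5.42 g CO₂ ÷ 44.009 g/mol = 0.1232 mol
mol H = 2 × 1.11 g H₂O ÷ 18.015 g/mol = 0.1232 mol
mass O = 2.59 − (1.479 + 0.1242) = 0.9865 g → mol O = 0.9865 ÷ 15.999 = 0.06166 mol
Divide by the smallest (0.06166 mol): C 1.997, H 1.998, O 1.000
Empirical formula: C2H2O
Empirical-formula mass = 42.04 g/mol; 210 ÷ 42.04 ≈ 5, so the molecular formula is C10H10O5.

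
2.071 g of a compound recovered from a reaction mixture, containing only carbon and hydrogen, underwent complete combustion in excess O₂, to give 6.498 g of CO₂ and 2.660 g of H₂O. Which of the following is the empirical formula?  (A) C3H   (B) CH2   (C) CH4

(B) CH2

mol C = 6.498 g CO₂ ÷ 44.009 g/mol = 0.14765 mol
mol H = 2 × 2.660 g H₂O ÷ 18.015 g/mol = 0.29531 mol
Divide by the smallest (0.14765 mol): C 1.000, H 2.000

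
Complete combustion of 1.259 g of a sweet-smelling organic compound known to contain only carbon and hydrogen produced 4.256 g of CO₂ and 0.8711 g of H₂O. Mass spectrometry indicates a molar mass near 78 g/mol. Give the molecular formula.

mol C = 4.256 g CO₂ ÷ 44.009 g/mol = 0.096707 mol
mol H = 2 × 0.8711 g H₂O ÷ 18.015 g/mol = 0.096708 mol
Divide by the smallest (0.096707 mol): C 1.000, H 1.000
Empirical formula: CH
Empirical-formula mass = 13.02 g/mol; 78 ÷ 13.02 ≈ 6, so the molecular formula is C6H6.

C6H6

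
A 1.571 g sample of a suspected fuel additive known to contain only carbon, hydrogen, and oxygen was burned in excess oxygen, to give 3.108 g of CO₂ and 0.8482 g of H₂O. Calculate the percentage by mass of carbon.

mol C = 3.108 g CO₂ ÷ 44.009 g/mol = 0.070622 mol
mol H = 2 × 0.8482 g H₂O ÷ 18.015 g/mol = 0.094166 mol
mass O = 1.571 − (0.84824 + 0.094919) = 0.62784 g → mol O = 0.62784 ÷ 15.999 = 0.039243 mol
mass % C = 0.84824 g ÷ 1.571 g × 100%

53.99%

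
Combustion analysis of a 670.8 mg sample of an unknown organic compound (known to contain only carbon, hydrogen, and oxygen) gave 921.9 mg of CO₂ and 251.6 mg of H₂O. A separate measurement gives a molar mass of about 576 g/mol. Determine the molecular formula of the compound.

C18H24O21

mol C = 0.9219 g CO₂ ÷ 44.009 g/mol = 0.020948 mol
mol H = 2 × 0.2516 g H₂O ÷ 18.015 g/mol = 0.027932 mol
mass O = 0.6708 − (0.25161 + 0.028156) = 0.39104 g → mol O = 0.39104 ÷ 15.999 = 0.024441 mol
Divide by the smallest (0.020948 mol): C 1.000, H 1.333, O 1.167
Multiplying each by 6 gives whole numbers: C 6.00, H 8.00, O 7.00
Empirical formula: C6H8O7
Empirical-formula mass = 192.12 g/mol; 576 ÷ 192.12 ≈ 3, so the molecular formula is C18H24O21.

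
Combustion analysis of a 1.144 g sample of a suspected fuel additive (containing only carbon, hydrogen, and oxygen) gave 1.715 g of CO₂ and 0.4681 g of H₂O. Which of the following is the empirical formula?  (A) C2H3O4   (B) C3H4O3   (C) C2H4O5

(B) C3H4O3

mol C = 1.715 g CO₂ ÷ 44.009 g/mol = 0.038969 mol
mol H = 2 × 0.4681 g H₂O ÷ 18.015 g/mol = 0.051968 mol
mass O = 1.144 − (0.46806 + 0.052384) = 0.62356 g → mol O = 0.62356 ÷ 15.999 = 0.038975 mol
Divide by the smallest (0.038969 mol): C 1.000, H 1.334, O 1.000
Multiplying each by 3 gives whole numbers: C 3.00, H 4.00, O 3.00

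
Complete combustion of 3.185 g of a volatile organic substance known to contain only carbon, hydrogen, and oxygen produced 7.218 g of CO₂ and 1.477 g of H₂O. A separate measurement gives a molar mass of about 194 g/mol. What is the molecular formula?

C10H10O4

mol C = 7.218 g CO₂ ÷ 44.009 g/mol = 0.16401 mol
mol H = 2 × 1.477 g H₂O ÷ 18.015 g/mol = 0.16397 mol
mass O = 3.185 − (1.9699 + 0.16529) = 1.0498 g → mol O = 1.0498 ÷ 15.999 = 0.065615 mol
Divide by the smallest (0.065615 mol): C 2.500, H 2.499, O 1.000
Multiplying each by 2 gives whole numbers: C 5.00, H 5.00, O 2.00
Empirical formula: C5H5O2
Empirical-formula mass = 97.09 g/mol; 194 ÷ 97.09 ≈ 2, so the molecular formula is C10H10O4.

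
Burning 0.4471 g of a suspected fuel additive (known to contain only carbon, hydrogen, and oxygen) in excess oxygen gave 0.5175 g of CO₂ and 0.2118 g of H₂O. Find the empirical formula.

C2H4O3

mol C = 0.5175 g CO₂ ÷ 44.009 g/mol = 0.011759 mol
mol H = 2 × 0.2118 g H₂O ÷ 18.015 g/mol = 0.023514 mol
mass O = 0.4471 − (0.14124 + 0.023702) = 0.28216 g → mol O = 0.28216 ÷ 15.999 = 0.017636 mol
Divide by the smallest (0.011759 mol): C 1.000, H 2.000, O 1.500
Multiplying each by 2 gives whole numbers: C 2.00, H 4.00, O 3.00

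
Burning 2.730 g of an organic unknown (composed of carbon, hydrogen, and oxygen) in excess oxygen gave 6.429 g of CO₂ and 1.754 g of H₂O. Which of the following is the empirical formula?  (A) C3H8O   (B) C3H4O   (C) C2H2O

(B) C3H4O

mol C = 6.429 g CO₂ ÷ 44.009 g/mol = 0.14608 mol
mol H = 2 × 1.754 g H₂O ÷ 18.015 g/mol = 0.19473 mol
mass O = 2.730 − (1.7546 + 0.19628) = 0.77910 g → mol O = 0.77910 ÷ 15.999 = 0.048697 mol
Divide by the smallest (0.048697 mol): C 3.000, H 3.999, O 1.000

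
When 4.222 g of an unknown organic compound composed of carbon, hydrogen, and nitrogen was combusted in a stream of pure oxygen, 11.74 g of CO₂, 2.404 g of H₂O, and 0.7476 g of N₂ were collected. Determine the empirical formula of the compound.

mol C = 11.74 g CO₂ ÷ 44.009 g/mol = 0.26676 mol
mol H = 2 × 2.404 g H₂O ÷ 18.015 g/mol = 0.26689 mol
mol N = 2 × 0.7476 g N₂ ÷ 28.014 g/mol = 0.053373 mol
Divide by the smallest (0.053373 mol): C 4.998, H 5.000, N 1.000

C5H5N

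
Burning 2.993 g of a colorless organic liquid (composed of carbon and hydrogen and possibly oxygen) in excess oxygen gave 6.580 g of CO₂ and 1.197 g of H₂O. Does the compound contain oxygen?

yes

mol C = 6.580 g CO₂ ÷ 44.009 g/mol = 0.14951 mol
mol H = 2 × 1.197 g H₂O ÷ 18.015 g/mol = 0.13289 mol
C and H account for only 1.9298 g of the 2.993 g sample; the remaining 1.0632 g must be oxygen.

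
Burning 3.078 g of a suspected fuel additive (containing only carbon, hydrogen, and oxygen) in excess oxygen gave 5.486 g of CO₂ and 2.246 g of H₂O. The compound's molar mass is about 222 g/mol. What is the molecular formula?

C9H18O6

mol C = 5.486 g CO₂ ÷ 44.009 g/mol = 0.12466 mol
mol H = 2 × 2.246 g H₂O ÷ 18.015 g/mol = 0.24935 mol
mass O = 3.078 − (1.4972 + 0.25134) = 1.3294 g → mol O = 1.3294 ÷ 15.999 = 0.083093 mol
Divide by the smallest (0.083093 mol): C 1.500, H 3.001, O 1.000
Multiplying each by 2 gives whole numbers: C 3.00, H 6.00, O 2.00
Empirical formula: C3H6O2
Empirical-formula mass = 74.08 g/mol; 222 ÷ 74.08 ≈ 3, so the molecular formula is C9H18O6.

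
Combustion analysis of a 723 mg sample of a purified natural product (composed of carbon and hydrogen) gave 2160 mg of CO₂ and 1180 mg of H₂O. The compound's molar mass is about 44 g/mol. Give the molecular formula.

C3H8

mol C = 2.16 g CO₂ ÷ 44.009 g/mol = 0.04908 mol
mol H = 2 × 1.18 g H₂O ÷ 18.015 g/mol = 0.1310 mol
Divide by the smallest (0.04908 mol): C 1.000, H 2.669
Multiplying each by 3 gives whole numbers: C 3.00, H 8.01
Empirical formula: C3H8
Empirical-formula mass = 44.10 g/mol; 44 ÷ 44.10 ≈ 1, so the molecular formula is C3H8.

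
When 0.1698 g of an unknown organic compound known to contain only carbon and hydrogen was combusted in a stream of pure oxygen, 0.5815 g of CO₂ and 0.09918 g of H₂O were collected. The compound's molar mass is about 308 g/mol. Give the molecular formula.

mol C = 0.5815 g CO₂ ÷ 44.009 g/mol = 0.013213 mol
mol H = 2 × 0.09918 g H₂O ÷ 18.015 g/mol = 0.011011 mol
Divide by the smallest (0.011011 mol): C 1.200, H 1.000
Multiplying each by 5 gives whole numbers: C 6.00, H 5.00
Empirical formula: C6H5
Empirical-formula mass = 77.11 g/mol; 308 ÷ 77.11 ≈ 4, so the molecular formula is C24H20.

C24H20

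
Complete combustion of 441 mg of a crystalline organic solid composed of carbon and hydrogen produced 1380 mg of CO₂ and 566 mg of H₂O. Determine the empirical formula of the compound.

mol C = 1.38 g CO₂ ÷ 44.009 g/mol = 0.03136 mol
mol H = 2 × 0.566 g H₂O ÷ 18.015 g/mol = 0.06284 mol
Divide by the smallest (0.03136 mol): C 1.000, H 2.004

CH2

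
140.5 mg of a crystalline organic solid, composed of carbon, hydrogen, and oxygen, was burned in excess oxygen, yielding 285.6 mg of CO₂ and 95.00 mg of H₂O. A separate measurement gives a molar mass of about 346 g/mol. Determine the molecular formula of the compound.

mol C = 0.2856 g CO₂ ÷ 44.009 g/mol = 0.0064896 mol
mol H = 2 × 0.09500 g H₂O ÷ 18.015 g/mol = 0.010547 mol
mass O = 0.1405 − (0.077946 + 0.010631) = 0.051922 g → mol O = 0.051922 ÷ 15.999 = 0.0032454 mol
Divide by the smallest (0.0032454 mol): C 2.000, H 3.250, O 1.000
Multiplying each by 4 gives whole numbers: C 8.00, H 13.00, O 4.00
Empirical formula: C8H13O4
Empirical-formula mass = 173.19 g/mol; 346 ÷ 173.19 ≈ 2, so the molecular formula is C16H26O8.

C16H26O8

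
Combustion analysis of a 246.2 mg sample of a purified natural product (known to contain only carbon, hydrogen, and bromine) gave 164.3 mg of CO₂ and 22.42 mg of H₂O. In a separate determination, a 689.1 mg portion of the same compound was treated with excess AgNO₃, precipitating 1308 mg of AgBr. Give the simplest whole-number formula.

mol C = 0.1643 g CO₂ ÷ 44.009 g/mol = 0.0037333 mol
mol H = 2 × 0.02242 g H₂O ÷ 18.015 g/mol = 0.0024890 mol
From the AgBr data: mol Br per gram of compound = (1.308 ÷ 187.772) ÷ 0.6891 = 0.010109 mol/g, so in the 0.2462 g combustion sample mol Br = 0.0024888 mol
Divide by the smallest (0.0024888 mol): C 1.500, H 1.000, Br 1.000
Multiplying each by 2 gives whole numbers: C 3.00, H 2.00, Br 2.00

C3H2Br2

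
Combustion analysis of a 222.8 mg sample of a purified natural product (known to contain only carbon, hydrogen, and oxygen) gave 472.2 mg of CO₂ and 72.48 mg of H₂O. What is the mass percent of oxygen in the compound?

mol C = 0.4722 g CO₂ ÷ 44.009 g/mol = 0.010730 mol
mol H = 2 × 0.07248 g H₂O ÷ 18.015 g/mol = 0.0080466 mol
mass O = 0.2228 − (0.12887 + 0.0081110) = 0.085815 g → mol O = 0.085815 ÷ 15.999 = 0.0053638 mol
mass % O = 0.085815 g ÷ 0.2228 g × 100%

38.52%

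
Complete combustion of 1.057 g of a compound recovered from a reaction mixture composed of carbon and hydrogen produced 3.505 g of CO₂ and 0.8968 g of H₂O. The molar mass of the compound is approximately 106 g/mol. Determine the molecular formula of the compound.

C8H10

mol C = 3.505 g CO₂ ÷ 44.009 g/mol = 0.079643 mol
mol H = 2 × 0.8968 g H₂O ÷ 18.015 g/mol = 0.099561 mol
Divide by the smallest (0.079643 mol): C 1.000, H 1.250
Multiplying each by 4 gives whole numbers: C 4.00, H 5.00
Empirical formula: C4H5
Empirical-formula mass = 53.08 g/mol; 106 ÷ 53.08 ≈ 2, so the molecular formula is C8H10.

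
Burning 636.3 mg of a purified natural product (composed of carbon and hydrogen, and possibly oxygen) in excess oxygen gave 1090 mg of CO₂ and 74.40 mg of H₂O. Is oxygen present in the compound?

mol C = 1.090 g CO₂ ÷ 44.009 g/mol = 0.024768 mol
mol H = 2 × 0.07440 g H₂O ÷ 18.015 g/mol = 0.0082598 mol
C and H account for only 0.30581 g of the 0.6363 g sample; the remaining 0.33049 g must be oxygen.

yes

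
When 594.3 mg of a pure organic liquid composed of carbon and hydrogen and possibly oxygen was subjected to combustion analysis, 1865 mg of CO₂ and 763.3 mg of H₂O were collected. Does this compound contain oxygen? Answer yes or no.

mol C = 1.865 g CO₂ ÷ 44.009 g/mol = 0.042378 mol
mol H = 2 × 0.7633 g H₂O ÷ 18.015 g/mol = 0.084740 mol
C and H together account for 0.59442 g — essentially the entire 0.5943 g sample — so the compound contains no oxygen.

no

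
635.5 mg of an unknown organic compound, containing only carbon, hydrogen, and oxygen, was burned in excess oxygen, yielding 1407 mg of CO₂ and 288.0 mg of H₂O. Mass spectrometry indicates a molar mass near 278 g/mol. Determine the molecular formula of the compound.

C14H14O6

mol C = 1.407 g CO₂ ÷ 44.009 g/mol = 0.031971 mol
mol H = 2 × 0.2880 g H₂O ÷ 18.015 g/mol = 0.031973 mol
mass O = 0.6355 − (0.38400 + 0.032229) = 0.21927 g → mol O = 0.21927 ÷ 15.999 = 0.013705 mol
Divide by the smallest (0.013705 mol): C 2.333, H 2.333, O 1.000
Multiplying each by 3 gives whole numbers: C 7.00, H 7.00, O 3.00
Empirical formula: C7H7O3
Empirical-formula mass = 139.13 g/mol; 278 ÷ 139.13 ≈ 2, so the molecular formula is C14H14O6.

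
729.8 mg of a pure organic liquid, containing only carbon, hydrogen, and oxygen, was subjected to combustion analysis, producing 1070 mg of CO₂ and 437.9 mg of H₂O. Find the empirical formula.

CH2O

mol C = 1.070 g CO₂ ÷ 44.009 g/mol = 0.024313 mol
mol H = 2 × 0.4379 g H₂O ÷ 18.015 g/mol = 0.048615 mol
mass O = 0.7298 − (0.29203 + 0.049004) = 0.38877 g → mol O = 0.38877 ÷ 15.999 = 0.024300 mol
Divide by the smallest (0.024300 mol): C 1.001, H 2.001, O 1.000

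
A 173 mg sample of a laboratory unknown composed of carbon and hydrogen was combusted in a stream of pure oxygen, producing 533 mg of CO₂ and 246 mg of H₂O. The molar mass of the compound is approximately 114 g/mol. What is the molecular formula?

C8H18

mol C = 0.533 g CO₂ ÷ 44.009 g/mol = 0.01211 mol
mol H = 2 × 0.246 g H₂O ÷ 18.015 g/mol = 0.02731 mol
Divide by the smallest (0.01211 mol): C 1.000, H 2.255
Multiplying each by 4 gives whole numbers: C 4.00, H 9.02
Empirical formula: C4H9
Empirical-formula mass = 57.12 g/mol; 114 ÷ 57.12 ≈ 2, so the molecular formula is C8H18.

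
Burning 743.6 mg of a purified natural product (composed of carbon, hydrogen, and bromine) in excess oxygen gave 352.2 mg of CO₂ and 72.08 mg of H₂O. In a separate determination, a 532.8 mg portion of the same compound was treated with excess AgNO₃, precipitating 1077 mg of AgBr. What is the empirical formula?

CHBr

mol C = 0.3522 g CO₂ ÷ 44.009 g/mol = 0.0080029 mol
mol H = 2 × 0.07208 g H₂O ÷ 18.015 g/mol = 0.0080022 mol
From the AgBr data: mol Br per gram of compound = (1.077 ÷ 187.772) ÷ 0.5328 = 0.010765 mol/g, so in the 0.7436 g combustion sample mol Br = 0.0080050 mol
Divide by the smallest (0.0080022 mol): C 1.000, H 1.000, Br 1.000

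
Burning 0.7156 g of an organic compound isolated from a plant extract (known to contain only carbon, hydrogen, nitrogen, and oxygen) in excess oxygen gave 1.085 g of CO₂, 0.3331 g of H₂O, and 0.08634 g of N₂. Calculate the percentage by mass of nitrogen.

12.07%

mol C = 1.085 g CO₂ ÷ 44.009 g/mol = 0.024654 mol
mol H = 2 × 0.3331 g H₂O ÷ 18.015 g/mol = 0.036980 mol
mol N = 2 × 0.08634 g N₂ ÷ 28.014 g/mol = 0.0061641 mol
mass O = 0.7156 − (0.29612 + 0.037276 + 0.086340) = 0.29586 g → mol O = 0.29586 ÷ 15.999 = 0.018493 mol
mass % N = 0.086340 g ÷ 0.7156 g × 100%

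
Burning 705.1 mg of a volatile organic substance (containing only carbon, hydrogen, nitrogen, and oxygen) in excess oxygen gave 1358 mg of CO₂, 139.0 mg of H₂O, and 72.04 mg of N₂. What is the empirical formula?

C6H3NO3

mol C = 1.358 g CO₂ ÷ 44.009 g/mol = 0.030857 mol
mol H = 2 × 0.1390 g H₂O ÷ 18.015 g/mol = 0.015432 mol
mol N = 2 × 0.07204 g N₂ ÷ 28.014 g/mol = 0.0051431 mol
mass O = 0.7051 − (0.37063 + 0.015555 + 0.072040) = 0.24688 g → mol O = 0.24688 ÷ 15.999 = 0.015431 mol
Divide by the smallest (0.0051431 mol): C 6.000, H 3.000, N 1.000, O 3.000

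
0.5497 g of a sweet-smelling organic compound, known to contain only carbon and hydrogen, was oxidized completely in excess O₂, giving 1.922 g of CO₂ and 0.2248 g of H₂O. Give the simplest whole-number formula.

mol C = 1.922 g CO₂ ÷ 44.009 g/mol = 0.043673 mol
mol H = 2 × 0.2248 g H₂O ÷ 18.015 g/mol = 0.024957 mol
Divide by the smallest (0.024957 mol): C 1.750, H 1.000
Multiplying each by 4 gives whole numbers: C 7.00, H 4.00

C7H4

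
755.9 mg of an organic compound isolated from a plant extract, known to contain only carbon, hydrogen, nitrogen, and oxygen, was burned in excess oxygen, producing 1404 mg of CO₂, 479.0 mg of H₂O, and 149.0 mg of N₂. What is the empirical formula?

mol C = 1.404 g CO₂ ÷ 44.009 g/mol = 0.031903 mol
mol H = 2 × 0.4790 g H₂O ÷ 18.015 g/mol = 0.053178 mol
mol N = 2 × 0.1490 g N₂ ÷ 28.014 g/mol = 0.010638 mol
mass O = 0.7559 − (0.38318 + 0.053603 + 0.14900) = 0.17011 g → mol O = 0.17011 ÷ 15.999 = 0.010633 mol
Divide by the smallest (0.010633 mol): C 3.000, H 5.001, N 1.000, O 1.000

C3H5NO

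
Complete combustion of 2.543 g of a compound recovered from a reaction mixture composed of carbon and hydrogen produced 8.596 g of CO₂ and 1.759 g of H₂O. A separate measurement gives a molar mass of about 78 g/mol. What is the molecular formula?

C6H6

mol C = 8.596 g CO₂ ÷ 44.009 g/mol = 0.19532 mol
mol H = 2 × 1.759 g H₂O ÷ 18.015 g/mol = 0.19528 mol
Divide by the smallest (0.19528 mol): C 1.000, H 1.000
Empirical formula: CH
Empirical-formula mass = 13.02 g/mol; 78 ÷ 13.02 ≈ 6, so the molecular formula is C6H6.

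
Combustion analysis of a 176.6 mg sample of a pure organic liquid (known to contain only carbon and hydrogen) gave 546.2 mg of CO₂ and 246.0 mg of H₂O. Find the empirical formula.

mol C = 0.5462 g CO₂ ÷ 44.009 g/mol = 0.012411 mol
mol H = 2 × 0.2460 g H₂O ÷ 18.015 g/mol = 0.027311 mol
Divide by the smallest (0.012411 mol): C 1.000, H 2.200
Multiplying each by 5 gives whole numbers: C 5.00, H 11.00

C5H11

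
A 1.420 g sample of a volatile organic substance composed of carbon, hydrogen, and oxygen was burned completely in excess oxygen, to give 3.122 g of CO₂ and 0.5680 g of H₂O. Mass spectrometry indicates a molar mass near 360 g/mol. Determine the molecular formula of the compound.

C18H16O8

mol C = 3.122 g CO₂ ÷ 44.009 g/mol = 0.070940 mol
mol H = 2 × 0.5680 g H₂O ÷ 18.015 g/mol = 0.063059 mol
mass O = 1.420 − (0.85206 + 0.063563) = 0.50438 g → mol O = 0.50438 ÷ 15.999 = 0.031525 mol
Divide by the smallest (0.031525 mol): C 2.250, H 2.000, O 1.000
Multiplying each by 4 gives whole numbers: C 9.00, H 8.00, O 4.00
Empirical formula: C9H8O4
Empirical-formula mass = 180.16 g/mol; 360 ÷ 180.16 ≈ 2, so the molecular formula is C18H16O8.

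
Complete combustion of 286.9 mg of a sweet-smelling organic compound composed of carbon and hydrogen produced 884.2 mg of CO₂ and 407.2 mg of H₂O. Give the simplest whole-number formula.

mol C = 0.8842 g CO₂ ÷ 44.009 g/mol = 0.020091 mol
mol H = 2 × 0.4072 g H₂O ÷ 18.015 g/mol = 0.045207 mol
Divide by the smallest (0.020091 mol): C 1.000, H 2.250
Multiplying each by 4 gives whole numbers: C 4.00, H 9.00

C4H9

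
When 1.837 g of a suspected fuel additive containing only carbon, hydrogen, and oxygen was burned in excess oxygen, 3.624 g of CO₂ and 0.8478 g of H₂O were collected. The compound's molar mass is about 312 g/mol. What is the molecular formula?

mol C = 3.624 g CO₂ ÷ 44.009 g/mol = 0.082347 mol
mol H = 2 × 0.8478 g H₂O ÷ 18.015 g/mol = 0.094122 mol
mass O = 1.837 − (0.98907 + 0.094875) = 0.75306 g → mol O = 0.75306 ÷ 15.999 = 0.047069 mol
Divide by the smallest (0.047069 mol): C 1.749, H 2.000, O 1.000
Multiplying each by 4 gives whole numbers: C 7.00, H 8.00, O 4.00
Empirical formula: C7H8O4
Empirical-formula mass = 156.14 g/mol; 312 ÷ 156.14 ≈ 2, so the molecular formula is C14H16O8.

C14H16O8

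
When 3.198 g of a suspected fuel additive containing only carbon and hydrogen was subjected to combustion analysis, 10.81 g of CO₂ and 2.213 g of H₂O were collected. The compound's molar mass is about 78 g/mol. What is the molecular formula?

mol C = 10.81 g CO₂ ÷ 44.009 g/mol = 0.24563 mol
mol H = 2 × 2.213 g H₂O ÷ 18.015 g/mol = 0.24568 mol
Divide by the smallest (0.24563 mol): C 1.000, H 1.000
Empirical formula: CH
Empirical-formula mass = 13.02 g/mol; 78 ÷ 13.02 ≈ 6, so the molecular formula is C6H6.

C6H6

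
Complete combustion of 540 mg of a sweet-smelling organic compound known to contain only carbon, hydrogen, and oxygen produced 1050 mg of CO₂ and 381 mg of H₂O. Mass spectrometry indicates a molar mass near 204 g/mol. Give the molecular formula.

C9H16O5

mol C = 1.05 g CO₂ ÷ 44.009 g/mol = 0.02386 mol
mol H = 2 × 0.381 g H₂O ÷ 18.015 g/mol = 0.04230 mol
mass O = 0.540 − (0.2866 + 0.04264) = 0.2108 g → mol O = 0.2108 ÷ 15.999 = 0.01318 mol
Divide by the smallest (0.01318 mol): C 1.811, H 3.210, O 1.000
Multiplying each by 5 gives whole numbers: C 9.05, H 16.05, O 5.00
Empirical formula: C9H16O5
Empirical-formula mass = 204.22 g/mol; 204 ÷ 204.22 ≈ 1, so the molecular formula is C9H16O5.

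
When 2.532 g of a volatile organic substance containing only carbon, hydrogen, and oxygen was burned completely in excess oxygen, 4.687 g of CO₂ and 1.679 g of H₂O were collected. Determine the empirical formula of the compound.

C8H14O5

mol C = 4.687 g CO₂ ÷ 44.009 g/mol = 0.10650 mol
mol H = 2 × 1.679 g H₂O ÷ 18.015 g/mol = 0.18640 mol
mass O = 2.532 − (1.2792 + 0.18789) = 1.0649 g → mol O = 1.0649 ÷ 15.999 = 0.066562 mol
Divide by the smallest (0.066562 mol): C 1.600, H 2.800, O 1.000
Multiplying each by 5 gives whole numbers: C 8.00, H 14.00, O 5.00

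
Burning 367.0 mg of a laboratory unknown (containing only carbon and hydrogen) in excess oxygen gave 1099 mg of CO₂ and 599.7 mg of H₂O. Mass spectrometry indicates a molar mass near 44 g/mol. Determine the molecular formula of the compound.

mol C = 1.099 g CO₂ ÷ 44.009 g/mol = 0.024972 mol
mol H = 2 × 0.5997 g H₂O ÷ 18.015 g/mol = 0.066578 mol
Divide by the smallest (0.024972 mol): C 1.000, H 2.666
Multiplying each by 3 gives whole numbers: C 3.00, H 8.00
Empirical formula: C3H8
Empirical-formula mass = 44.10 g/mol; 44 ÷ 44.10 ≈ 1, so the molecular formula is C3H8.

C3H8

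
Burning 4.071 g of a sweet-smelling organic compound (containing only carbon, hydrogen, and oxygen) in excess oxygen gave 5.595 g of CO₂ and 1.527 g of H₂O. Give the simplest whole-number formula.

C6H8O7

mol C = 5.595 g CO₂ ÷ 44.009 g/mol = 0.12713 mol
mol H = 2 × 1.527 g H₂O ÷ 18.015 g/mol = 0.16953 mol
mass O = 4.071 − (1.5270 + 0.17088) = 2.3731 g → mol O = 2.3731 ÷ 15.999 = 0.14833 mol
Divide by the smallest (0.12713 mol): C 1.000, H 1.333, O 1.167
Multiplying each by 6 gives whole numbers: C 6.00, H 8.00, O 7.00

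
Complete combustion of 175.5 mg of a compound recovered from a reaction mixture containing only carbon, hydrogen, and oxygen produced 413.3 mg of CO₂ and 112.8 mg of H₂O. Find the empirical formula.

C3H4O

mol C = 0.4133 g CO₂ ÷ 44.009 g/mol = 0.0093913 mol
mol H = 2 × 0.1128 g H₂O ÷ 18.015 g/mol = 0.012523 mol
mass O = 0.1755 − (0.11280 + 0.012623) = 0.050078 g → mol O = 0.050078 ÷ 15.999 = 0.0031301 mol
Divide by the smallest (0.0031301 mol): C 3.000, H 4.001, O 1.000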